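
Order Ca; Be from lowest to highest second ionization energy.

Ca, Be

Consider each +1 ion: Ca⁺ still has 1 valence electron; Be⁺ still has 1 valence electron.
All are still removing valence electrons, so compare the +1 ions as you would atoms: IE_2 generally rises across a period (higher Z_eff) and falls down a group (larger shell), subject to the usual subshell exceptions.
Valence configurations: Ca⁺ [Ar]4s¹, Be⁺ [He]2s¹.
Tabulated IE_2 (kJ/mol): Ca 1145, Be 1757.
So the second ionization energies run Ca < Be.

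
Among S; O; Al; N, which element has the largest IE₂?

After 1 electron has been removed, what remains? S⁺ still has 5 valence electrons; O⁺ still has 5 valence electrons; Al⁺ still has 2 valence electrons; N⁺ still has 4 valence electrons.
All are still removing valence electrons, so compare the +1 ions as you would atoms: IE_2 generally rises across a period (higher Z_eff) and falls down a group (larger shell), subject to the usual subshell exceptions.
Valence configurations: S⁺ [Ne]3s²3p³, O⁺ [He]2s²2p³, Al⁺ [Ne]3s², N⁺ [He]2s²2p².
The numbers (kJ/mol): S 2252, O 3388, Al 1817, N 2856.
Putting it together, IE_2: Al < S < N < O.

O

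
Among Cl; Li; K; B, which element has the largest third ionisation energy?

Li

Consider each +2 ion: Cl²⁺ still has 5 valence electrons; Li²⁺ is already 1 electron into the core; K²⁺ is already 1 electron into the core; B²⁺ still has 1 valence electron.
Pulling an electron out of a noble-gas core costs far more than removing a remaining valence electron, so K and Li sit at the high end of IE_3.
Valence configurations: Cl²⁺ [Ne]3s²3p³, B²⁺ [He]2s¹.
Approximate IE_3 values (kJ/mol): Cl 3822, Li 11815, K 4420, B 3660.
Hence IE_3: B < Cl < K < Li.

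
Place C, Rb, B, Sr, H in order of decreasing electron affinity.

H is in period 1, group 1; B is in period 2, group 13; C is in period 2, group 14; Rb is in period 5, group 1; Sr is in period 5, group 2.
EA tends to increase across a period and decrease down a group, though the pattern is less regular than for IE or radius.
Here both period and group differ, so the two effects have to be weighed against each other.
B > Sr: relative to Sr, both the across-period and down-group shifts push B's electron affinity up.
Rb > B: this pair runs against the simple trend — see the exception note.
H > Rb: they share group 1; the group trend gives H the larger value.
C > H: period and group pull opposite ways; the across-period shift dominates (122 vs 73 kJ/mol).
Note the exception: Rb has a higher electron affinity than B, contrary to the simple trend — B's ns²np¹ configuration gives only a small electron affinity — the sparsely filled np subshell binds an added electron weakly.
Note the exception: Rb has a higher electron affinity than Sr, contrary to the simple trend — adding an electron to Sr (ns²) has to open a new, higher-energy np subshell, which is unfavourable.
Tabulated electron affinity (kJ/mol): H 73, B 27, C 122, Rb 47, Sr 5.
So from highest to lowest: C > H > Rb > B > Sr.

C > H > Rb > B > Sr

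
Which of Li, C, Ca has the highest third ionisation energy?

Consider each +2 ion: Li²⁺ is already 1 electron into the core; C²⁺ still has 2 valence electrons; Ca²⁺ is the bare [Ar] core.
Core electrons are held far more tightly than valence electrons, so Ca and Li top the IE_3 order.
Tabulated IE_3 (kJ/mol): Li 11815, C 4620, Ca 4912.
Hence IE_3: C < Ca < Li.

Li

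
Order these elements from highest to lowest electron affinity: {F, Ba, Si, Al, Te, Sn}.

F > Te > Si > Sn > Al > Ba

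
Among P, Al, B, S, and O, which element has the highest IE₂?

O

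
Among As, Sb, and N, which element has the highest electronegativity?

N

N is in period 2, group 15; As is in period 4, group 15; Sb is in period 5, group 15.
EN rises left→right (higher Z_eff, smaller atoms) and falls top→bottom (larger, more shielded atoms).
All are in group 15, so electronegativity increases up the group.
The highest electronegativity among these belongs to N.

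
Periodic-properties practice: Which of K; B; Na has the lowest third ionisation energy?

B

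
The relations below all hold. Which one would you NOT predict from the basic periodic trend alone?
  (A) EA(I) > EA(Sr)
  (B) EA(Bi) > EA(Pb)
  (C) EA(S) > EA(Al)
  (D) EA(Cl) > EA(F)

The general trend: electron affinity increases across a period and decreases down a group.
(A) I (period 5, group 17) vs Sr (period 5, group 2): the stated order agrees with the simple trend.
(B) Bi (period 6, group 15) vs Pb (period 6, group 14): the stated order agrees with the simple trend.
(C) S (period 3, group 16) vs Al (period 3, group 13): the stated order agrees with the simple trend.
(D) Cl (period 3, group 17) vs F (period 2, group 17): the stated order contradicts the simple trend.
The exception is (D): F's small 2p subshell makes the incoming electron feel strong e⁻–e⁻ repulsion, so Cl actually releases more energy on gaining an electron.

(D)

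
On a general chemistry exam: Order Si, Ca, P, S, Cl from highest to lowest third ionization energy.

Ca, Cl, S, Si, P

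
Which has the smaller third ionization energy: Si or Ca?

Si

IE_3 is the cost of taking one more electron from the +2 cation: Si²⁺ still has 2 valence electrons; Ca²⁺ is the bare [Ar] core.
Core electrons are held far more tightly than valence electrons, so Ca tops the IE_3 order.
Approximate IE_3 values (kJ/mol): Si 3232, Ca 4912.
Putting it together, IE_3: Si < Ca.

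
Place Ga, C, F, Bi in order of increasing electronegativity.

Ga, Bi, C, F

C is in period 2, group 14; F is in period 2, group 17; Ga is in period 4, group 13; Bi is in period 6, group 15.
Smaller atoms with higher effective nuclear charge are more electronegative.
These span different periods and groups, so the two trends combine.
Bi > Ga: the two effects oppose for this pair; the across-period effect wins (2.02 vs 1.81).
C > Bi: period and group pull opposite ways; the down-group shift dominates (2.55 vs 2.02).
F > C: F lies to the right of C in period 2, so the across-period effect alone puts F higher.
Tabulated electronegativity (Pauling): C 2.55, F 3.98, Ga 1.81, Bi 2.02.
So from lowest to highest: Ga < Bi < C < F.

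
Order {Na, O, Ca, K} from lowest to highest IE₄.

K < Ca < O < Na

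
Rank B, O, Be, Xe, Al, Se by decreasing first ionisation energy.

O > Xe > Se > Be > B > Al

Be is in period 2, group 2; B is in period 2, group 13; O is in period 2, group 16; Al is in period 3, group 13; Se is in period 4, group 16; Xe is in period 5, group 18.
First ionization energy rises across a period (greater Z_eff holds electrons more tightly) and falls down a group (valence electrons are farther from the nucleus).
Neither a single period nor a single group — weigh both effects.
B > Al: they share group 13; the group trend gives B the larger value.
Be > B: this pair runs against the simple trend — see the exception note.
Se > Be: period and group pull opposite ways; the across-period shift dominates (941 vs 900 kJ/mol).
Xe > Se: the two effects oppose for this pair; the across-period effect wins (1170 vs 941 kJ/mol).
O > Xe: period and group pull opposite ways; the down-group shift dominates (1314 vs 1170 kJ/mol).
Note the exception: Be has a higher first ionization energy than B, contrary to the simple trend — removing B's lone 2p electron is easier than breaking Be's filled 2s².
For reference (kJ/mol): Be 900, B 801, O 1314, Al 578, Se 941, Xe 1170.
So from highest to lowest: O > Xe > Se > Be > B > Al.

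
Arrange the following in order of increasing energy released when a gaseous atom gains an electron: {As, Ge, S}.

As < Ge < S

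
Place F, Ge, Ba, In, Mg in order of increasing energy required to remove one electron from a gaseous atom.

F is in period 2, group 17; Mg is in period 3, group 2; Ge is in period 4, group 14; In is in period 5, group 13; Ba is in period 6, group 2.
IE₁ increases left→right with effective nuclear charge and decreases top→bottom as the valence shell moves farther out.
These span different periods and groups, so the two trends combine.
In > Ba: both effects reinforce here, so In is clearly the higher of the two.
Mg > In: the two effects oppose for this pair; the down-group effect wins (738 vs 558 kJ/mol).
Ge > Mg: the two effects oppose for this pair; the across-period effect wins (762 vs 738 kJ/mol).
F > Ge: relative to Ge, both the across-period and down-group shifts push F's first ionization energy up.
Approximate values (kJ/mol): F 1681, Mg 738, Ge 762, In 558, Ba 503.
So from lowest to highest: Ba < In < Mg < Ge < F.

Ba < In < Mg < Ge < F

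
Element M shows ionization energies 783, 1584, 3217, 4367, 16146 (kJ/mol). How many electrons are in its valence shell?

Look for the largest jump between consecutive ionization energies: IE5/IE4 ≈ 3.7, far larger than any earlier ratio.
That jump marks the point where a core electron is being removed. So the atom has 4 valence electrons.

4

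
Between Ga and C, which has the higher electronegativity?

Atoms toward the upper right of the periodic table pull bonding electrons most strongly.
Neither a single period nor a single group — weigh both effects.
C > Ga: both effects reinforce here, so C is clearly the higher of the two.
Tabulated electronegativity (Pauling): C 2.55, Ga 1.81.
So C has the higher electronegativity (C > Ga).

C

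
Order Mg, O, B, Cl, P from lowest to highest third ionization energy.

P, B, Cl, O, Mg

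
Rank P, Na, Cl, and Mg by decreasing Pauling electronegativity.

Cl, P, Mg, Na

Na is in period 3, group 1; Mg is in period 3, group 2; P is in period 3, group 15; Cl is in period 3, group 17.
EN rises left→right (higher Z_eff, smaller atoms) and falls top→bottom (larger, more shielded atoms).
All lie in period 3, so electronegativity increases left to right.
So from highest to lowest: Cl > P > Mg > Na.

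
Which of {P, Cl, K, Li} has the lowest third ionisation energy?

P

IE_3 is the cost of taking one more electron from the +2 cation: P²⁺ still has 3 valence electrons; Cl²⁺ still has 5 valence electrons; K²⁺ is already 1 electron into the core; Li²⁺ is already 1 electron into the core.
Breaking into a closed-shell core is much more expensive than removing a leftover valence electron — K and Li have the largest IE_3 here.
Valence configurations: P²⁺ [Ne]3s²3p¹, Cl²⁺ [Ne]3s²3p³.
Tabulated IE_3 (kJ/mol): P 2914, Cl 3822, K 4420, Li 11815.
Hence IE_3: P < Cl < K < Li.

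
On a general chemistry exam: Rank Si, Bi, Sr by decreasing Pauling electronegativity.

Bi > Si > Sr

Electronegativity increases across a period and decreases down a group, tracking effective nuclear charge and atomic size.
These span different periods and groups, so the two trends combine.
Si > Sr: both effects reinforce here, so Si is clearly the higher of the two.
Bi > Si: the two effects oppose for this pair; the across-period effect wins (2.02 vs 1.90).
Approximate values (Pauling): Si 1.90, Sr 0.95, Bi 2.02.
So from highest to lowest: Bi > Si > Sr.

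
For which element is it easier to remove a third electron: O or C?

C

After 2 electrons have been removed, what remains? O²⁺ still has 4 valence electrons; C²⁺ still has 2 valence electrons.
All are still removing valence electrons, so compare the +2 ions as you would atoms: IE_3 generally rises across a period (higher Z_eff) and falls down a group (larger shell), subject to the usual subshell exceptions.
Valence configurations: O²⁺ [He]2s²2p², C²⁺ [He]2s².
Tabulated IE_3 (kJ/mol): O 5300, C 4620.
Putting it together, IE_3: C < O.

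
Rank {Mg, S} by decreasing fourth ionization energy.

Mg > S

Consider each +3 ion: Mg³⁺ is already 1 electron into the core; S³⁺ still has 3 valence electrons.
Core electrons are held far more tightly than valence electrons, so Mg tops the IE_4 order.
Approximate IE_4 values (kJ/mol): Mg 10543, S 4556.
Overall IE_4 order: S < Mg.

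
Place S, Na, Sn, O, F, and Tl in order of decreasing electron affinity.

O is in period 2, group 16; F is in period 2, group 17; Na is in period 3, group 1; S is in period 3, group 16; Sn is in period 5, group 14; Tl is in period 6, group 13.
Adding an electron releases more energy for atoms nearer the top right (short of the noble gases).
Here both period and group differ, so the two effects have to be weighed against each other.
Na > Tl: the two effects oppose for this pair; the down-group effect wins (53 vs 19 kJ/mol).
Sn > Na: period and group pull opposite ways; the across-period shift dominates (107 vs 53 kJ/mol).
O > Sn: relative to Sn, both the across-period and down-group shifts push O's electron affinity up.
S > O: this pair runs against the simple trend — see the exception note.
F > S: relative to S, both the across-period and down-group shifts push F's electron affinity up.
Note the exception: S has a higher electron affinity than O, contrary to the simple trend — the compact 2p subshell of O repels the added electron more than S's larger 3p does.
Tabulated electron affinity (kJ/mol): O 141, F 328, Na 53, S 200, Sn 107, Tl 19.
So from highest to lowest: F > S > O > Sn > Na > Tl.

F, S, O, Sn, Na, Tl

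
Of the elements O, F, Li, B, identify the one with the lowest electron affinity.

B

Li is in period 2, group 1; B is in period 2, group 13; O is in period 2, group 16; F is in period 2, group 17.
Adding an electron releases more energy for atoms nearer the top right (short of the noble gases).
All lie in period 2; the across-period trend (electron affinity increases left to right) applies, with the exception below.
Note the exception: Li has a higher electron affinity than B, contrary to the simple trend — B's ns²np¹ configuration gives only a small electron affinity — the sparsely filled np subshell binds an added electron weakly.
Tabulated electron affinity (kJ/mol): Li 60, B 27, O 141, F 328.
The lowest electron affinity among these belongs to B.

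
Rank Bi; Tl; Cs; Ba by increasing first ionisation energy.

Removing the outermost electron gets harder across a period and easier down a group.
All lie in period 6, so first ionization energy increases left to right.
So from lowest to highest: Cs < Ba < Tl < Bi.

Cs < Ba < Tl < Bi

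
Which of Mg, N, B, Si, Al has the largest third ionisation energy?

The third ionization energy removes an electron from the +2 ion. For each element: Mg²⁺ is the bare [Ne] core; N²⁺ still has 3 valence electrons; B²⁺ still has 1 valence electron; Si²⁺ still has 2 valence electrons; Al²⁺ still has 1 valence electron.
Breaking into a closed-shell core is much more expensive than removing a leftover valence electron — Mg has the largest IE_3 here.
Valence configurations: N²⁺ [He]2s²2p¹, B²⁺ [He]2s¹, Si²⁺ [Ne]3s², Al²⁺ [Ne]3s¹.
Tabulated IE_3 (kJ/mol): Mg 7733, N 4578, B 3660, Si 3232, Al 2745.
So the third ionization energies run Al < Si < B < N < Mg.

Mg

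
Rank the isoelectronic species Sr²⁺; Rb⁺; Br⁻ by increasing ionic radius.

Sr²⁺ < Rb⁺ < Br⁻

All of these have 36 electrons, so size is governed by nuclear charge alone: the more protons, the stronger the pull on the same electron cloud, and the smaller the ion.
Nuclear charges: Sr²⁺ (Z=38), Rb⁺ (Z=37), Br⁻ (Z=35).
Smallest to largest: Sr²⁺ < Rb⁺ < Br⁻.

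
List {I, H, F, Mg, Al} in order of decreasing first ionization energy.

H is in period 1, group 1; F is in period 2, group 17; Mg is in period 3, group 2; Al is in period 3, group 13; I is in period 5, group 17.
First ionization energy rises across a period (greater Z_eff holds electrons more tightly) and falls down a group (valence electrons are farther from the nucleus).
Neither a single period nor a single group — weigh both effects.
Mg > Al: this pair runs against the simple trend — see the exception note.
I > Mg: period and group pull opposite ways; the across-period shift dominates (1008 vs 738 kJ/mol).
H > I: the two effects oppose for this pair; the down-group effect wins (1312 vs 1008 kJ/mol).
F > H: the two effects oppose for this pair; the across-period effect wins (1681 vs 1312 kJ/mol).
Note the exception: Mg has a higher first ionization energy than Al, contrary to the simple trend — Al's single 3p electron is easier to remove than one from Mg's filled 3s².
Tabulated first ionization energy (kJ/mol): H 1312, F 1681, Mg 738, Al 578, I 1008.
So from highest to lowest: F > H > I > Mg > Al.

F, H, I, Mg, Al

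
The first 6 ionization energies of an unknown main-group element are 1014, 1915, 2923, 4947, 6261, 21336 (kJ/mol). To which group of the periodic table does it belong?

Group 15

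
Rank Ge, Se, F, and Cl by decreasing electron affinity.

Cl > F > Se > Ge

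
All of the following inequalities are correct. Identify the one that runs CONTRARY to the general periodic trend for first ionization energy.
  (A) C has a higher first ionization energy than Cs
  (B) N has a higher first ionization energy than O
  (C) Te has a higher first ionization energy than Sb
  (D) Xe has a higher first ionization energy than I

(B)

The general trend: first ionization energy increases across a period and decreases down a group.
(A) C (period 2, group 14) vs Cs (period 6, group 1): the stated order agrees with the simple trend.
(B) N (period 2, group 15) vs O (period 2, group 16): the stated order contradicts the simple trend.
(C) Te (period 5, group 16) vs Sb (period 5, group 15): the stated order agrees with the simple trend.
(D) Xe (period 5, group 18) vs I (period 5, group 17): the stated order agrees with the simple trend.
The exception is (B): pairing an electron in O's 2p⁴ costs repulsion energy, so O ionizes more easily than half-filled N (2p³).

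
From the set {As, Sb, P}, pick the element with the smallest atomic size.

P

P is in period 3, group 15; As is in period 4, group 15; Sb is in period 5, group 15.
Across a period the added protons contract the valence shell; down a group each new principal shell makes the atom larger.
All are in group 15, so atomic radius increases down the group.
The smallest atomic size among these belongs to P.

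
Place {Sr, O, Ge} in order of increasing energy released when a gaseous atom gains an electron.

O is in period 2, group 16; Ge is in period 4, group 14; Sr is in period 5, group 2.
Adding an electron releases more energy for atoms nearer the top right (short of the noble gases).
Neither a single period nor a single group — weigh both effects.
Ge > Sr: both effects reinforce here, so Ge is clearly the higher of the two.
O > Ge: both effects reinforce here, so O is clearly the higher of the two.
For reference (kJ/mol): O 141, Ge 119, Sr 5.
So from lowest to highest: Sr < Ge < O.

Sr, Ge, O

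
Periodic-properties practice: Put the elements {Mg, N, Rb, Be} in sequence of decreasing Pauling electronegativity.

Be is in period 2, group 2; N is in period 2, group 15; Mg is in period 3, group 2; Rb is in period 5, group 1.
EN rises left→right (higher Z_eff, smaller atoms) and falls top→bottom (larger, more shielded atoms).
Here both period and group differ, so the two effects have to be weighed against each other.
Mg > Rb: relative to Rb, both the across-period and down-group shifts push Mg's electronegativity up.
Be > Mg: they share group 2; the group trend gives Be the larger value.
N > Be: both are in period 2; the period trend gives N the larger value.
Tabulated electronegativity (Pauling): Be 1.57, N 3.04, Mg 1.31, Rb 0.82.
So from highest to lowest: N > Be > Mg > Rb.

N > Be > Mg > Rb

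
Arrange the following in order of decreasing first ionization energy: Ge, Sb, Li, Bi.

Li is in period 2, group 1; Ge is in period 4, group 14; Sb is in period 5, group 15; Bi is in period 6, group 15.
Across a period the outer electron is held more tightly (higher IE₁); down a group it sits in a higher shell, more shielded, and comes off more easily.
These span different periods and groups, so the two trends combine.
Bi > Li: period and group pull opposite ways; the across-period shift dominates (703 vs 520 kJ/mol).
Ge > Bi: period and group pull opposite ways; the down-group shift dominates (762 vs 703 kJ/mol).
Sb > Ge: the two effects oppose for this pair; the across-period effect wins (831 vs 762 kJ/mol).
For reference (kJ/mol): Li 520, Ge 762, Sb 831, Bi 703.
So from highest to lowest: Sb > Ge > Bi > Li.

Sb > Ge > Bi > Li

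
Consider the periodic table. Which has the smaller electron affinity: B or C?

B

B is in period 2, group 13; C is in period 2, group 14.
Atoms with high Z_eff and room in the valence shell (especially the halogens) have the most exothermic electron affinities.
All lie in period 2, so electron affinity increases left to right.
So B has the smaller electron affinity (B < C).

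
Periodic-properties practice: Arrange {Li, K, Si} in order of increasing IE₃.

Si < K < Li

The third ionization energy removes an electron from the +2 ion. For each element: Li²⁺ is already 1 electron into the core; K²⁺ is already 1 electron into the core; Si²⁺ still has 2 valence electrons.
Breaking into a closed-shell core is much more expensive than removing a leftover valence electron — K and Li have the largest IE_3 here.
Tabulated IE_3 (kJ/mol): Li 11815, K 4420, Si 3232.
Putting it together, IE_3: Si < K < Li.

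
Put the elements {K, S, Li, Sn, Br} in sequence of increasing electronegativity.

Li is in period 2, group 1; S is in period 3, group 16; K is in period 4, group 1; Br is in period 4, group 17; Sn is in period 5, group 14.
Electronegativity increases across a period and decreases down a group, tracking effective nuclear charge and atomic size.
These span different periods and groups, so the two trends combine.
Li > K: they share group 1; the group trend gives Li the larger value.
Sn > Li: the two effects oppose for this pair; the across-period effect wins (1.96 vs 0.98).
S > Sn: both effects reinforce here, so S is clearly the higher of the two.
Br > S: the two effects oppose for this pair; the across-period effect wins (2.96 vs 2.58).
For reference (Pauling): Li 0.98, S 2.58, K 0.82, Br 2.96, Sn 1.96.
So from lowest to highest: K < Li < Sn < S < Br.

K, Li, Sn, S, Br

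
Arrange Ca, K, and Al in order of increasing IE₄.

The fourth ionization energy removes an electron from the +3 ion. For each element: Ca³⁺ is already 1 electron into the core; K³⁺ is already 2 electrons into the core; Al³⁺ is the bare [Ne] core.
All of these are removing an electron from a noble-gas core or deeper; the smaller core (lower principal quantum number) is held far more tightly, and within a period the higher nuclear charge binds the same core more tightly.
Tabulated IE_4 (kJ/mol): Ca 6491, K 5877, Al 11577.
Overall IE_4 order: K < Ca < Al.

K, Ca, Al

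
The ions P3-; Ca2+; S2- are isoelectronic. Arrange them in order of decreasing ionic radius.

P3- > S2- > Ca2+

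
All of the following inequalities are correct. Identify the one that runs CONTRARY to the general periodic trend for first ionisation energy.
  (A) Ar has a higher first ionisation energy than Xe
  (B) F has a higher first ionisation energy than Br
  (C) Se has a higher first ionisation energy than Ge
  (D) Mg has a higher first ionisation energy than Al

The general trend: first ionisation energy increases across a period and decreases down a group.
(A) Ar (period 3, group 18) vs Xe (period 5, group 18): the stated order agrees with the simple trend.
(B) F (period 2, group 17) vs Br (period 4, group 17): the stated order agrees with the simple trend.
(C) Se (period 4, group 16) vs Ge (period 4, group 14): the stated order agrees with the simple trend.
(D) Mg (period 3, group 2) vs Al (period 3, group 13): the stated order contradicts the simple trend.
The exception is (D): Al's single 3p electron is easier to remove than one from Mg's filled 3s².

(D)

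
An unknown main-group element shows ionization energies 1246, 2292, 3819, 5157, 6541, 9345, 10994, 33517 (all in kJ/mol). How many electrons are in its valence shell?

7

Look for the largest jump between consecutive ionization energies: IE8/IE7 ≈ 3.0, far larger than any earlier ratio.
That jump marks the point where a core electron is being removed. So the atom has 7 valence electrons.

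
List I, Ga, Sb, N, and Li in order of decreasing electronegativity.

N > I > Sb > Ga > Li

Li is in period 2, group 1; N is in period 2, group 15; Ga is in period 4, group 13; Sb is in period 5, group 15; I is in period 5, group 17.
Electronegativity increases across a period and decreases down a group, tracking effective nuclear charge and atomic size.
These span different periods and groups, so the two trends combine.
Ga > Li: period and group pull opposite ways; the across-period shift dominates (1.81 vs 0.98).
Sb > Ga: period and group pull opposite ways; the across-period shift dominates (2.05 vs 1.81).
I > Sb: both are in period 5; the period trend gives I the larger value.
N > I: the two effects oppose for this pair; the down-group effect wins (3.04 vs 2.66).
For reference (Pauling): Li 0.98, N 3.04, Ga 1.81, Sb 2.05, I 2.66.
So from highest to lowest: N > I > Sb > Ga > Li.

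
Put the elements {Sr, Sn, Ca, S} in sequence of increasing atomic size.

Radius decreases left→right (rising Z_eff, same n) and increases top→bottom (higher n).
Neither a single period nor a single group — weigh both effects.
Sn > S: relative to S, both the across-period and down-group shifts push Sn's atomic radius up.
Ca > Sn: period and group pull opposite ways; the across-period shift dominates (171 vs 140 pm).
Sr > Ca: Sr sits below Ca in group 2, so the down-group effect alone puts Sr larger.
Approximate values (pm): S 103, Ca 171, Sr 185, Sn 140.
So from smallest to largest: S < Sn < Ca < Sr.

S < Sn < Ca < Sr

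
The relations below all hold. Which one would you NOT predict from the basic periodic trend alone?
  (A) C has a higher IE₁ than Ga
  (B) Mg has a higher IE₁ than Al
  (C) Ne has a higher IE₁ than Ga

(B)

The general trend: IE₁ increases across a period and decreases down a group.
(A) C (period 2, group 14) vs Ga (period 4, group 13): the stated order agrees with the simple trend.
(B) Mg (period 3, group 2) vs Al (period 3, group 13): the stated order contradicts the simple trend.
(C) Ne (period 2, group 18) vs Ga (period 4, group 13): the stated order agrees with the simple trend.
The exception is (B): Al's single 3p electron is easier to remove than one from Mg's filled 3s².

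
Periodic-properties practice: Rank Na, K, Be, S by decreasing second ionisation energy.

Consider each +1 ion: Na⁺ is the bare [Ne] core; K⁺ is the bare [Ar] core; Be⁺ still has 1 valence electron; S⁺ still has 5 valence electrons.
Breaking into a closed-shell core is much more expensive than removing a leftover valence electron — K and Na have the largest IE_2 here.
Valence configurations: Be⁺ [He]2s¹, S⁺ [Ne]3s²3p³.
Tabulated IE_2 (kJ/mol): Na 4562, K 3052, Be 1757, S 2252.
So the second ionization energies run Be < S < K < Na.

Na > K > S > Be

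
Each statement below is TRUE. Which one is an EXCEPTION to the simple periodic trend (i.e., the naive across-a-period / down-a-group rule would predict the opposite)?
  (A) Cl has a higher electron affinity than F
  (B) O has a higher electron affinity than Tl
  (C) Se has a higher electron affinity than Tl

(A)

The general trend: electron affinity increases across a period and decreases down a group.
(A) Cl (period 3, group 17) vs F (period 2, group 17): the stated order contradicts the simple trend.
(B) O (period 2, group 16) vs Tl (period 6, group 13): the stated order agrees with the simple trend.
(C) Se (period 4, group 16) vs Tl (period 6, group 13): the stated order agrees with the simple trend.
The exception is (A): F's small 2p subshell makes the incoming electron feel strong e⁻–e⁻ repulsion, so Cl actually releases more energy on gaining an electron.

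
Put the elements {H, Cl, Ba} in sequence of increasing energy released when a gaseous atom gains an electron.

Ba < H < Cl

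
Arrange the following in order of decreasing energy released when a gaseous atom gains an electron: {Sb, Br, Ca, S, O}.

Br, S, O, Sb, Ca

O is in period 2, group 16; S is in period 3, group 16; Ca is in period 4, group 2; Br is in period 4, group 17; Sb is in period 5, group 15.
EA tends to increase across a period and decrease down a group, though the pattern is less regular than for IE or radius.
Neither a single period nor a single group — weigh both effects.
Sb > Ca: period and group pull opposite ways; the across-period shift dominates (103 vs 2 kJ/mol).
O > Sb: relative to Sb, both the across-period and down-group shifts push O's electron affinity up.
S > O: this pair runs against the simple trend — see the exception note.
Br > S: period and group pull opposite ways; the across-period shift dominates (325 vs 200 kJ/mol).
Note the exception: S has a higher electron affinity than O, contrary to the simple trend — the compact 2p subshell of O repels the added electron more than S's larger 3p does.
For reference (kJ/mol): O 141, S 200, Ca 2, Br 325, Sb 103.
So from highest to lowest: Br > S > O > Sb > Ca.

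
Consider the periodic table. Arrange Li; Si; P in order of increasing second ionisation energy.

Si < P < Li

Consider each +1 ion: Li⁺ is the bare [He] core; Si⁺ still has 3 valence electrons; P⁺ still has 4 valence electrons.
Core electrons are held far more tightly than valence electrons, so Li tops the IE_2 order.
Valence configurations: Si⁺ [Ne]3s²3p¹, P⁺ [Ne]3s²3p².
The numbers (kJ/mol): Li 7298, Si 1577, P 1907.
So the second ionization energies run Si < P < Li.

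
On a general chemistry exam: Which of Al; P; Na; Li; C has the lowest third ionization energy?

Al

After 2 electrons have been removed, what remains? Al²⁺ still has 1 valence electron; P²⁺ still has 3 valence electrons; Na²⁺ is already 1 electron into the core; Li²⁺ is already 1 electron into the core; C²⁺ still has 2 valence electrons.
Pulling an electron out of a noble-gas core costs far more than removing a remaining valence electron, so Na and Li sit at the high end of IE_3.
Valence configurations: Al²⁺ [Ne]3s¹, P²⁺ [Ne]3s²3p¹, C²⁺ [He]2s².
The numbers (kJ/mol): Al 2745, P 2914, Na 6910, Li 11815, C 4620.
Putting it together, IE_3: Al < P < C < Na < Li.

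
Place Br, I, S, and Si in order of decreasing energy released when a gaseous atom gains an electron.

Si is in period 3, group 14; S is in period 3, group 16; Br is in period 4, group 17; I is in period 5, group 17.
EA tends to increase across a period and decrease down a group, though the pattern is less regular than for IE or radius.
These span different periods and groups, so the two trends combine.
S > Si: both are in period 3; the period trend gives S the larger value.
I > S: period and group pull opposite ways; the across-period shift dominates (295 vs 200 kJ/mol).
Br > I: Br sits above I in group 17, so the down-group effect alone puts Br higher.
For reference (kJ/mol): Si 134, S 200, Br 325, I 295.
So from highest to lowest: Br > I > S > Si.

Br > I > S > Si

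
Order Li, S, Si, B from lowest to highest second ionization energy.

Si < S < B < Li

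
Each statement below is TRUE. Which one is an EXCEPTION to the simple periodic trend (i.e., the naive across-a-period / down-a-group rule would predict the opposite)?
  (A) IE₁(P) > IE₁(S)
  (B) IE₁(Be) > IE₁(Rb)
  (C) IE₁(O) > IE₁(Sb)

The general trend: first ionization energy increases across a period and decreases down a group.
(A) P (period 3, group 15) vs S (period 3, group 16): the stated order contradicts the simple trend.
(B) Be (period 2, group 2) vs Rb (period 5, group 1): the stated order agrees with the simple trend.
(C) O (period 2, group 16) vs Sb (period 5, group 15): the stated order agrees with the simple trend.
The exception is (A): S (3p⁴) ionizes more easily than half-filled P (3p³) because the paired 3p electron in S is pushed out by e⁻–e⁻ repulsion.

(A)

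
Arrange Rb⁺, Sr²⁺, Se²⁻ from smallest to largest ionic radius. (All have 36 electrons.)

All of these have 36 electrons, so size is governed by nuclear charge alone: the more protons, the stronger the pull on the same electron cloud, and the smaller the ion.
Nuclear charges: Sr²⁺ (Z=38), Rb⁺ (Z=37), Se²⁻ (Z=34).
Smallest to largest: Sr²⁺ < Rb⁺ < Se²⁻.

Sr²⁺ < Rb⁺ < Se²⁻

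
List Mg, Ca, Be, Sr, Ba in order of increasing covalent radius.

Be < Mg < Ca < Sr < Ba

Be is in period 2, group 2; Mg is in period 3, group 2; Ca is in period 4, group 2; Sr is in period 5, group 2; Ba is in period 6, group 2.
Atomic radius shrinks across a period as nuclear charge pulls the same shell inward, and grows down a group as new shells are added.
All are in group 2, so atomic radius increases down the group.
So from smallest to largest: Be < Mg < Ca < Sr < Ba.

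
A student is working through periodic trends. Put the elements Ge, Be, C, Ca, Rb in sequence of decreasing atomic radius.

Rb, Ca, Ge, Be, C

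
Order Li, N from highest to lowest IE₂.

After 1 electron has been removed, what remains? Li⁺ is the bare [He] core; N⁺ still has 4 valence electrons.
Core electrons are held far more tightly than valence electrons, so Li tops the IE_2 order.
Approximate IE_2 values (kJ/mol): Li 7298, N 2856.
Overall IE_2 order: N < Li.

Li > N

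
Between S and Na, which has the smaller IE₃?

S

After 2 electrons have been removed, what remains? S²⁺ still has 4 valence electrons; Na²⁺ is already 1 electron into the core.
Pulling an electron out of a noble-gas core costs far more than removing a remaining valence electron, so Na sits at the high end of IE_3.
The numbers (kJ/mol): S 3357, Na 6910.
So the third ionization energies run S < Na.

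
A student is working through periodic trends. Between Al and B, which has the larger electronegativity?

B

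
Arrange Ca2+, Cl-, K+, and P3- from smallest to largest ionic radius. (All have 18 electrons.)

All of these have 18 electrons, so size is governed by nuclear charge alone: the more protons, the stronger the pull on the same electron cloud, and the smaller the ion.
Nuclear charges: Ca2+ (Z=20), K+ (Z=19), Cl- (Z=17), P3- (Z=15).
Smallest to largest: Ca2+ < K+ < Cl- < P3-.

Ca2+, K+, Cl-, P3-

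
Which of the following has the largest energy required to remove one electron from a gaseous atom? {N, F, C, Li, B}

F

Li is in period 2, group 1; B is in period 2, group 13; C is in period 2, group 14; N is in period 2, group 15; F is in period 2, group 17.
Removing the outermost electron gets harder across a period and easier down a group.
All lie in period 2, so first ionization energy increases left to right.
The largest energy required to remove one electron from a gaseous atom among these belongs to F.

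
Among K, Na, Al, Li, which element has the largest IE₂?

The second ionization energy removes an electron from the +1 ion. For each element: K⁺ is the bare [Ar] core; Na⁺ is the bare [Ne] core; Al⁺ still has 2 valence electrons; Li⁺ is the bare [He] core.
Breaking into a closed-shell core is much more expensive than removing a leftover valence electron — K, Na and Li have the largest IE_2 here.
Tabulated IE_2 (kJ/mol): K 3052, Na 4562, Al 1817, Li 7298.
Hence IE_2: Al < K < Na < Li.

Li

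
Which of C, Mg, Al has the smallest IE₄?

C

After 3 electrons have been removed, what remains? C³⁺ still has 1 valence electron; Mg³⁺ is already 1 electron into the core; Al³⁺ is the bare [Ne] core.
Pulling an electron out of a noble-gas core costs far more than removing a remaining valence electron, so Mg and Al sit at the high end of IE_4.
Approximate IE_4 values (kJ/mol): C 6223, Mg 10543, Al 11577.
So the fourth ionization energies run C < Mg < Al.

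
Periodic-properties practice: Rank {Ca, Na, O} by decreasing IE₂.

IE_2 is the cost of taking one more electron from the +1 cation: Ca⁺ still has 1 valence electron; Na⁺ is the bare [Ne] core; O⁺ still has 5 valence electrons.
Pulling an electron out of a noble-gas core costs far more than removing a remaining valence electron, so Na sits at the high end of IE_2.
Valence configurations: Ca⁺ [Ar]4s¹, O⁺ [He]2s²2p³.
Approximate IE_2 values (kJ/mol): Ca 1145, Na 4562, O 3388.
Hence IE_2: Ca < O < Na.

Na > O > Ca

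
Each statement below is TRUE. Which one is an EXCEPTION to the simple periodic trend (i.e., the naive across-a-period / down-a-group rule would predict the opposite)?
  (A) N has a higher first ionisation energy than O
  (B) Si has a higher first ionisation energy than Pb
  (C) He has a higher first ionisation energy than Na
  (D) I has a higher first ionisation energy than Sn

(A)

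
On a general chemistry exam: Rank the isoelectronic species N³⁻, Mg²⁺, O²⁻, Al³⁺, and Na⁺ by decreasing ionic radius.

All of these have 10 electrons, so size is governed by nuclear charge alone: the more protons, the stronger the pull on the same electron cloud, and the smaller the ion.
Nuclear charges: Al³⁺ (Z=13), Mg²⁺ (Z=12), Na⁺ (Z=11), O²⁻ (Z=8), N³⁻ (Z=7).
Largest to smallest: N³⁻ > O²⁻ > Na⁺ > Mg²⁺ > Al³⁺.

N³⁻ > O²⁻ > Na⁺ > Mg²⁺ > Al³⁺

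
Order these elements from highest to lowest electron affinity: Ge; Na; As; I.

Atoms with high Z_eff and room in the valence shell (especially the halogens) have the most exothermic electron affinities.
Here both period and group differ, so the two effects have to be weighed against each other.
As > Na: period and group pull opposite ways; the across-period shift dominates (78 vs 53 kJ/mol).
Ge > As: this pair runs against the simple trend — see the exception note.
I > Ge: the two effects oppose for this pair; the across-period effect wins (295 vs 119 kJ/mol).
Note the exception: Ge has a higher electron affinity than As, contrary to the simple trend — adding an electron to As's half-filled 4p³ is unfavourable, so Ge (4p²) has the more exothermic EA.
Tabulated electron affinity (kJ/mol): Na 53, Ge 119, As 78, I 295.
So from highest to lowest: I > Ge > As > Na.

I > Ge > As > Na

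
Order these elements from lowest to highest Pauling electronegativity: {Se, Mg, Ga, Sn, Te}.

Mg < Ga < Sn < Te < Se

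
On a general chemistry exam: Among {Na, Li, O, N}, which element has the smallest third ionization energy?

N

After 2 electrons have been removed, what remains? Na²⁺ is already 1 electron into the core; Li²⁺ is already 1 electron into the core; O²⁺ still has 4 valence electrons; N²⁺ still has 3 valence electrons.
Breaking into a closed-shell core is much more expensive than removing a leftover valence electron — Na and Li have the largest IE_3 here.
Valence configurations: O²⁺ [He]2s²2p², N²⁺ [He]2s²2p¹.
Tabulated IE_3 (kJ/mol): Na 6910, Li 11815, O 5300, N 4578.
So the third ionization energies run N < O < Na < Li.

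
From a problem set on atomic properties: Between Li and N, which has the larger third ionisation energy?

Li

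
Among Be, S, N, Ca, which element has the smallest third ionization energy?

IE_3 is the cost of taking one more electron from the +2 cation: Be²⁺ is the bare [He] core; S²⁺ still has 4 valence electrons; N²⁺ still has 3 valence electrons; Ca²⁺ is the bare [Ar] core.
Core electrons are held far more tightly than valence electrons, so Ca and Be top the IE_3 order.
Valence configurations: S²⁺ [Ne]3s²3p², N²⁺ [He]2s²2p¹.
The numbers (kJ/mol): Be 14849, S 3357, N 4578, Ca 4912.
Overall IE_3 order: S < N < Ca < Be.

S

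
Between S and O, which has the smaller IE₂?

After 1 electron has been removed, what remains? S⁺ still has 5 valence electrons; O⁺ still has 5 valence electrons.
All are still removing valence electrons, so compare the +1 ions as you would atoms: IE_2 generally rises across a period (higher Z_eff) and falls down a group (larger shell), subject to the usual subshell exceptions.
Valence configurations: S⁺ [Ne]3s²3p³, O⁺ [He]2s²2p³.
Approximate IE_2 values (kJ/mol): S 2252, O 3388.
Hence IE_2: S < O.

S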